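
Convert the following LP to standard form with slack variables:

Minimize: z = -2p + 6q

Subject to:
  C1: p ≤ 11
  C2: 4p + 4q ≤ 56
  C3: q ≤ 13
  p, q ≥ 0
min z = -2p + 6q

s.t.
  p + s1 = 11
  4p + 4q + s2 = 56
  q + s3 = 13
  p, q, s1, s2, s3 ≥ 0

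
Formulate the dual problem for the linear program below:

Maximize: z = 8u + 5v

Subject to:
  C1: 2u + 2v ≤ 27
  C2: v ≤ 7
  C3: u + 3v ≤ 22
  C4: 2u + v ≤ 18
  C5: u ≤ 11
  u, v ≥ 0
Minimize: z = 27y1 + 7y2 + 22y3 + 18y4 + 11y5

Subject to:
  C1: -2y1 - y3 - 2y4 - y5 ≤ -8
  C2: -2y1 - y2 - 3y3 - y4 ≤ -5
  y1, y2, y3, y4, y5 ≥ 0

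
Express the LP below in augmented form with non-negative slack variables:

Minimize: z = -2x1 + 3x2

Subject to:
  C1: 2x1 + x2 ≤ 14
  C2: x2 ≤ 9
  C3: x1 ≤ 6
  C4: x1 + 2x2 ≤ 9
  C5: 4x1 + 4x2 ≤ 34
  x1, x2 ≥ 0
min z = -2x1 + 3x2

s.t.
  2x1 + x2 + s1 = 14
  x2 + s2 = 9
  x1 + s3 = 6
  x1 + 2x2 + s4 = 9
  4x1 + 4x2 + s5 = 34
  x1, x2, s1, s2, s3, s4, s5 ≥ 0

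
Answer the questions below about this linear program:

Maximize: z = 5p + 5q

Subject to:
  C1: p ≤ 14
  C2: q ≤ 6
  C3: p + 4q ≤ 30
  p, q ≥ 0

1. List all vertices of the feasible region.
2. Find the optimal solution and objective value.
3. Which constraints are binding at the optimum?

1. (0, 0), (14, 0), (14, 4), (6, 6), (0, 6)
2. p = 14, q = 4, z = 90
3. C1, C3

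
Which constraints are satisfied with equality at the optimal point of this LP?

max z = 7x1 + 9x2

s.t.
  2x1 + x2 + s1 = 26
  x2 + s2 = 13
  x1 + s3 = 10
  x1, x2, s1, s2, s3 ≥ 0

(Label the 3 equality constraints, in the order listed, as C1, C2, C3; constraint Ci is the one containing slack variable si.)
Optimal: x1 = 6.5, x2 = 13
Slack at optimum:
  C1: slack = 0 (binding)
  C2: slack = 0 (binding)
  C3: slack = 3.5
  x1 ≥ 0: x1 = 6.5
  x2 ≥ 0: x2 = 13
Binding constraints: C1, C2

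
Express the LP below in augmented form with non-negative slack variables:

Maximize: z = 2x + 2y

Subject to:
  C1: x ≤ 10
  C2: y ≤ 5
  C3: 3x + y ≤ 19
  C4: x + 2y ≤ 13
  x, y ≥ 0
max z = 2x + 2y

s.t.
  x + s1 = 10
  y + s2 = 5
  3x + y + s3 = 19
  x + 2y + s4 = 13
  x, y, s1, s2, s3, s4 ≥ 0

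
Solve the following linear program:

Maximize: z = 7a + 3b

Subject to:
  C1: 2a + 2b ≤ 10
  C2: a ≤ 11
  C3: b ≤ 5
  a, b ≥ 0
a = 5, b = 0, z = 35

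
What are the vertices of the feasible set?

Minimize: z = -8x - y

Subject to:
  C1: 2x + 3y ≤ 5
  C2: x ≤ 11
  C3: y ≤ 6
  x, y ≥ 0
Each vertex is the intersection of two constraint boundaries that also satisfies all remaining constraints:
  x = 0 and y = 0 → (0, 0)
  2x + 3y = 5 and y = 0 → (2.5, 0)
  2x + 3y = 5 and x = 0 → (0, 1.667)

Vertices: (0, 0), (2.5, 0), (0, 1.667)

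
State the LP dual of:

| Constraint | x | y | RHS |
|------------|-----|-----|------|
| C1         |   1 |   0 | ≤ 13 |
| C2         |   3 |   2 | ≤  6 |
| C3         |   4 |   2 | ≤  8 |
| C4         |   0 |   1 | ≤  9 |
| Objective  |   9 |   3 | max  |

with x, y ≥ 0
Minimize: z = 13y1 + 6y2 + 8y3 + 9y4

Subject to:
  C1: -y1 - 3y2 - 4y3 ≤ -9
  C2: -2y2 - 2y3 - y4 ≤ -3
  y1, y2, y3, y4 ≥ 0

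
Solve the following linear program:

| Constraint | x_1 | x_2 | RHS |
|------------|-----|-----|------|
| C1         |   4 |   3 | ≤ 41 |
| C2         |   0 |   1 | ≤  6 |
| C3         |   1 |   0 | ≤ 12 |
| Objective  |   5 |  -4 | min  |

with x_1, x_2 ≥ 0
x_1 = 0, x_2 = 6, z = -24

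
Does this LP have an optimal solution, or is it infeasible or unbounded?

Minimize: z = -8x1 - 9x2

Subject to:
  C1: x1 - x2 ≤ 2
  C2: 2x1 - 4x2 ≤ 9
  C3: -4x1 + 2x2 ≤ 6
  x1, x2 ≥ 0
Feasible point: (0, 0) satisfies every constraint, so the LP is feasible.
Direction d = (1, 1): for each constraint row a, a·d ≤ 0 —
  (1)(1) + (-1)(1) = 0 ≤ 0
  (2)(1) + (-4)(1) = -2 ≤ 0
  (-4)(1) + (2)(1) = -2 ≤ 0
and d ≥ 0, so (0, 0) + t·d stays feasible for every t ≥ 0. Along this ray z = -8x1 - 9x2 changes by -17 per unit t, so z → −∞.

Unbounded: there is a feasible ray along which z → −∞.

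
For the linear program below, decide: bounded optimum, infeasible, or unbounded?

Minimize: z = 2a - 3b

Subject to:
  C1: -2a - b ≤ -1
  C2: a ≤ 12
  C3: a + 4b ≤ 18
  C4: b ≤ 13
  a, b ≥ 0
The point (0, 4.5) satisfies every constraint, so the LP is feasible; the constraints give a ≤ 12 and b ≤ 13, which with a, b ≥ 0 keep the feasible region inside a bounded box. A feasible, bounded LP attains a finite optimum at a vertex.

Evaluating z = 2a - 3b at each vertex:
  (0, 1): z = -3
  (0.5, 0): z = 1
  (12, 0): z = 24
  (12, 1.5): z = 19.5
  (0, 4.5): z = -13.5

The LP has an optimal solution: (0, 4.5) with z = -13.5.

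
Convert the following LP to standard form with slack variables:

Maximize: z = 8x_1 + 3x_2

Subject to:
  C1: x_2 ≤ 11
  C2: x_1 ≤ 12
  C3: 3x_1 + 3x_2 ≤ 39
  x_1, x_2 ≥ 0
max z = 8x_1 + 3x_2

s.t.
  x_2 + s1 = 11
  x_1 + s2 = 12
  3x_1 + 3x_2 + s3 = 39
  x_1, x_2, s1, s2, s3 ≥ 0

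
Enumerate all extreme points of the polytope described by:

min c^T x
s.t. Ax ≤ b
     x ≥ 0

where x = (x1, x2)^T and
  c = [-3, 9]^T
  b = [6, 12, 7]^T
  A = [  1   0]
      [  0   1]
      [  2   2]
Each vertex is the intersection of two constraint boundaries that also satisfies all remaining constraints:
  x1 = 0 and x2 = 0 → (0, 0)
  2x1 + 2x2 = 7 and x2 = 0 → (3.5, 0)
  2x1 + 2x2 = 7 and x1 = 0 → (0, 3.5)

Vertices: (0, 0), (3.5, 0), (0, 3.5)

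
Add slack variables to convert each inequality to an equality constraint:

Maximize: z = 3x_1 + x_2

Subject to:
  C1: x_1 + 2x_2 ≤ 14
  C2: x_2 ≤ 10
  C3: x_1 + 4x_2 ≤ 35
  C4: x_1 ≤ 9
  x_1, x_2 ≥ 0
max z = 3x_1 + x_2

s.t.
  x_1 + 2x_2 + s1 = 14
  x_2 + s2 = 10
  x_1 + 4x_2 + s3 = 35
  x_1 + s4 = 9
  x_1, x_2, s1, s2, s3, s4 ≥ 0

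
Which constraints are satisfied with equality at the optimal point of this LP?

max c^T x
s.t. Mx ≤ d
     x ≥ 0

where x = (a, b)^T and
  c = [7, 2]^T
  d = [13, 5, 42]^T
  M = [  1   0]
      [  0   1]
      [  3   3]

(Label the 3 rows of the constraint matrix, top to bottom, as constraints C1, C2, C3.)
Optimal: a = 13, b = 1
Binding: C1, C3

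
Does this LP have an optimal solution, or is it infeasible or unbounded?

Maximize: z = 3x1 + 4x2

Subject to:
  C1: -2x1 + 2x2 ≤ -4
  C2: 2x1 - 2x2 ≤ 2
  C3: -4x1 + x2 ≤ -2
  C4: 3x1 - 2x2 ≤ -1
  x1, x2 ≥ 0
C2 requires 2x1 - 2x2 ≤ 2, while C1 (-2x1 + 2x2 ≤ -4) is equivalent to 2x1 - 2x2 ≥ 4. Together they would need 4 ≤ 2x1 - 2x2 ≤ 2, which is impossible since 4 > 2. No point satisfies all constraints.

The feasible region is empty; the LP is infeasible.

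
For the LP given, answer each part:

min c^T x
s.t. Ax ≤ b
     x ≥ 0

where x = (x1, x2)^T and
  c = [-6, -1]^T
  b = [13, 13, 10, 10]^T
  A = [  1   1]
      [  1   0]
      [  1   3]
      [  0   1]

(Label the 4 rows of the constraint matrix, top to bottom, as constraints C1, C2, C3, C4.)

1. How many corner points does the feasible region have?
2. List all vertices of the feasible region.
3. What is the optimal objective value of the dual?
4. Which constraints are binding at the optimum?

1. 3
2. (0, 0), (10, 0), (0, 3.333)
3. -60 (by strong duality, equal to the primal optimum)
4. C3, x2 ≥ 0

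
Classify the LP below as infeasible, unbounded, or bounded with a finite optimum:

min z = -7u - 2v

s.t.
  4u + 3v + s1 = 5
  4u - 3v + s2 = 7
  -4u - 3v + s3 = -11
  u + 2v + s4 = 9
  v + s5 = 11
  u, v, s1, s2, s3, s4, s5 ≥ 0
The row 4u + 3v + s1 = 5 with s1 ≥ 0 requires 4u + 3v ≤ 5, while the row -4u - 3v + s3 = -11 with s3 ≥ 0 is equivalent to 4u + 3v ≥ 11. Together they would need 11 ≤ 4u + 3v ≤ 5, which is impossible since 11 > 5. No point satisfies all constraints.

Infeasible: no point satisfies all constraints simultaneously.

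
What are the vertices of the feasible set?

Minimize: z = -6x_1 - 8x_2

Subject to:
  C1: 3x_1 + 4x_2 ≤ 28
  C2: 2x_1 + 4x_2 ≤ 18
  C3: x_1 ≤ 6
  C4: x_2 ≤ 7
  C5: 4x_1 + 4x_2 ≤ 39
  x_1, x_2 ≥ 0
Each vertex is the intersection of two constraint boundaries that also satisfies all remaining constraints:
  x_1 = 0 and x_2 = 0 → (0, 0)
  x_1 = 6 and x_2 = 0 → (6, 0)
  2x_1 + 4x_2 = 18 and x_1 = 6 → (6, 1.5)
  2x_1 + 4x_2 = 18 and x_1 = 0 → (0, 4.5)

Vertices: (0, 0), (6, 0), (6, 1.5), (0, 4.5)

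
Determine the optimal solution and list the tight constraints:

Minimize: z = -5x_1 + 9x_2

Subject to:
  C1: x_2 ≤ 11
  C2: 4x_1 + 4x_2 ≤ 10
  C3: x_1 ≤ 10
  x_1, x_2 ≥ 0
Optimal: x_1 = 2.5, x_2 = 0
Binding: C2, x_2 ≥ 0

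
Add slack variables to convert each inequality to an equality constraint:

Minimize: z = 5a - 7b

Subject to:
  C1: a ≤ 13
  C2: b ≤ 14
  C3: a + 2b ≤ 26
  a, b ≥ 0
min z = 5a - 7b

s.t.
  a + s1 = 13
  b + s2 = 14
  a + 2b + s3 = 26
  a, b, s1, s2, s3 ≥ 0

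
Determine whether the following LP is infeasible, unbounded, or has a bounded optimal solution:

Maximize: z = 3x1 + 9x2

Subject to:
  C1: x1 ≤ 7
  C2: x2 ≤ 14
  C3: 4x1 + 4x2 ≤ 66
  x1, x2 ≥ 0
The point (2.5, 14) satisfies every constraint, so the LP is feasible; the constraints give x1 ≤ 7 and x2 ≤ 14, which with x1, x2 ≥ 0 keep the feasible region inside a bounded box. A feasible, bounded LP attains a finite optimum at a vertex.

The LP has an optimal solution: (2.5, 14) with z = 133.5.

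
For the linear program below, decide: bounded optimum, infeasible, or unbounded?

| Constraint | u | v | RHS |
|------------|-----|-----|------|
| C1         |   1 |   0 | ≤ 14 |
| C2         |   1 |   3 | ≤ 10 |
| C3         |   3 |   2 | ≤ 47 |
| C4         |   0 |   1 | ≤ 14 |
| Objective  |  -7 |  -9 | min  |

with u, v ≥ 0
The point (10, 0) satisfies every constraint, so the LP is feasible; the constraints give u ≤ 14 and v ≤ 14, which with u, v ≥ 0 keep the feasible region inside a bounded box. A feasible, bounded LP attains a finite optimum at a vertex.

Feasible with finite optimum z* = -70 at (10, 0).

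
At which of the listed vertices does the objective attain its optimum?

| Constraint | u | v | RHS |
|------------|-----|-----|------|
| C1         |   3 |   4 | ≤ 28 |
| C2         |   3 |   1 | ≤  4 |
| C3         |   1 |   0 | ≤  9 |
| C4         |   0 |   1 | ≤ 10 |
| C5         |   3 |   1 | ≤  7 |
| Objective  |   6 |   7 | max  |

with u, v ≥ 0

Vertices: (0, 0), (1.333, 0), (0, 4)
Evaluating z = 6u + 7v at each vertex:
  (0, 0): z = 0
  (1.333, 0): z = 8
  (0, 4): z = 28

The largest value is z = 28, attained at (0, 4).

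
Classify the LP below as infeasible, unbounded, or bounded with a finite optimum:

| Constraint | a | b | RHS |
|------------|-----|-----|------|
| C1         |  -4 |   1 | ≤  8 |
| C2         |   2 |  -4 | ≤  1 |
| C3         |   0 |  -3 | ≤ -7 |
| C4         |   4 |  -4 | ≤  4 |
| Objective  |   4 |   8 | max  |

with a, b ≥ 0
Feasible point: (0, 3) satisfies every constraint, so the LP is feasible.
Direction d = (1, 1): for each constraint row a, a·d ≤ 0 —
  (-4)(1) + (1)(1) = -3 ≤ 0
  (2)(1) + (-4)(1) = -2 ≤ 0
  (0)(1) + (-3)(1) = -3 ≤ 0
  (4)(1) + (-4)(1) = 0 ≤ 0
and d ≥ 0, so (0, 3) + t·d stays feasible for every t ≥ 0. Along this ray z = 4a + 8b changes by 12 per unit t, so z → +∞.

Unbounded: there is a feasible ray along which z → +∞.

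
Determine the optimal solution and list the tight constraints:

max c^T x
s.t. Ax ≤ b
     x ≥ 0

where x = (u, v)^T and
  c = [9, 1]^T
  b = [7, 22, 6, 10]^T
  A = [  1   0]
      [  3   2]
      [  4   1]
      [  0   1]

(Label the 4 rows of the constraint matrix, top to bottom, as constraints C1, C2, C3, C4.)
Optimal: u = 1.5, v = 0
Binding: C3, v ≥ 0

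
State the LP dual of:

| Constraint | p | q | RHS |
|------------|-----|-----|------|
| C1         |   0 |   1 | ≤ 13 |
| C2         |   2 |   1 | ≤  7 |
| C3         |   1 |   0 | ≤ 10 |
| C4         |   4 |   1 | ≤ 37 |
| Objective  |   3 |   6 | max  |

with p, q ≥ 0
Minimize: z = 13y1 + 7y2 + 10y3 + 37y4

Subject to:
  C1: -2y2 - y3 - 4y4 ≤ -3
  C2: -y1 - y2 - y4 ≤ -6
  y1, y2, y3, y4 ≥ 0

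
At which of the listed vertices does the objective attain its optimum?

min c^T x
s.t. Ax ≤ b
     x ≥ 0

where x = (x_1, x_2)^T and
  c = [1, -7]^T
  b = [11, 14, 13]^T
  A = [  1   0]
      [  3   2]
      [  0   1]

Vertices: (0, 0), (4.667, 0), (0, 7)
Evaluating z = x_1 - 7x_2 at each vertex:
  (0, 0): z = 0
  (4.667, 0): z = 4.667
  (0, 7): z = -49

The smallest value is z = -49, attained at (0, 7).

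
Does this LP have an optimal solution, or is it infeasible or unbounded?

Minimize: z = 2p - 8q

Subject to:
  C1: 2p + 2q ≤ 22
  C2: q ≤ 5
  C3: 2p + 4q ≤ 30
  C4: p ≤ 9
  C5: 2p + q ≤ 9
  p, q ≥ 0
The point (0, 5) satisfies every constraint, so the LP is feasible; the constraints give p ≤ 9 and q ≤ 5, which with p, q ≥ 0 keep the feasible region inside a bounded box. A feasible, bounded LP attains a finite optimum at a vertex.

Evaluating z = 2p - 8q at each vertex:
  (0, 0): z = 0
  (4.5, 0): z = 9
  (2, 5): z = -36
  (0, 5): z = -40

Feasible with finite optimum z* = -40 at (0, 5).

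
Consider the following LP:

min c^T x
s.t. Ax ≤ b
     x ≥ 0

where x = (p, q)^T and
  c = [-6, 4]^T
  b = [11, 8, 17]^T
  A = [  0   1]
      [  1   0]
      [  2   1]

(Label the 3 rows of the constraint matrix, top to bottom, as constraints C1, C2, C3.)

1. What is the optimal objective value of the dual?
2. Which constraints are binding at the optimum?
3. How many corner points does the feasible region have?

1. -48 (by strong duality, equal to the primal optimum)
2. C2, q ≥ 0
3. 5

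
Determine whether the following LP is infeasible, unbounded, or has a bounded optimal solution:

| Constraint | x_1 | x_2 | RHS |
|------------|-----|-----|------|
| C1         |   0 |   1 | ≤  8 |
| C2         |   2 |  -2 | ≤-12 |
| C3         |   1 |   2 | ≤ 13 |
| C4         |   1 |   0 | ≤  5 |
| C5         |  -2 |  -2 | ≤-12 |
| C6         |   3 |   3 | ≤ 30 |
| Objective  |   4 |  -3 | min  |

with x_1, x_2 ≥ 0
The point (0, 6.5) satisfies every constraint, so the LP is feasible; the constraints give x_1 ≤ 5 and x_2 ≤ 8, which with x_1, x_2 ≥ 0 keep the feasible region inside a bounded box. A feasible, bounded LP attains a finite optimum at a vertex.

The LP has an optimal solution: (0, 6.5) with z = -19.5.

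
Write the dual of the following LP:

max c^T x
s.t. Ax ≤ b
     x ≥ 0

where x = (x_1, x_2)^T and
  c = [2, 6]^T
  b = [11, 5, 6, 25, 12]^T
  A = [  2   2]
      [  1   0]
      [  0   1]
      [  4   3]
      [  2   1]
Minimize: z = 11y1 + 5y2 + 6y3 + 25y4 + 12y5

Subject to:
  C1: -2y1 - y2 - 4y4 - 2y5 ≤ -2
  C2: -2y1 - y3 - 3y4 - y5 ≤ -6
  y1, y2, y3, y4, y5 ≥ 0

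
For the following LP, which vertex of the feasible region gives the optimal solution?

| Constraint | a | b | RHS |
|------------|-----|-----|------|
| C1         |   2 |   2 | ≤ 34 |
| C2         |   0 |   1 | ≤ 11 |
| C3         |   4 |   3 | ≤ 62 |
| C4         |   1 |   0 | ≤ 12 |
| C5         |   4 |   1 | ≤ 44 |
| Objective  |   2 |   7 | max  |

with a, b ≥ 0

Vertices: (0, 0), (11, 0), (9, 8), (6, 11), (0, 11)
Evaluating z = 2a + 7b at each vertex:
  (0, 0): z = 0
  (11, 0): z = 22
  (9, 8): z = 74
  (6, 11): z = 89
  (0, 11): z = 77

The largest value is z = 89, attained at (6, 11).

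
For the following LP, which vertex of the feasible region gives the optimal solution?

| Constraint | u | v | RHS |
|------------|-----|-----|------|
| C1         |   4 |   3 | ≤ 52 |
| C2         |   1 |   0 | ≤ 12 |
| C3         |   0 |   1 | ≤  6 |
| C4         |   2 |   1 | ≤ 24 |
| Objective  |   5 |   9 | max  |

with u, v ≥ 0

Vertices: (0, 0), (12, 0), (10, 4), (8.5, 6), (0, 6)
(8.5, 6) with z = 96.5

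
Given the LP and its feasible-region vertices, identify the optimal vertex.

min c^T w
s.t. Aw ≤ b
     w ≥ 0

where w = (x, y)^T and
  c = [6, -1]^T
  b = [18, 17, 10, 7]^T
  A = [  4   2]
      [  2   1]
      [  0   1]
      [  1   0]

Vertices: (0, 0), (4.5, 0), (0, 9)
Evaluating z = 6x - y at each vertex:
  (0, 0): z = 0
  (4.5, 0): z = 27
  (0, 9): z = -9

The smallest value is z = -9, attained at (0, 9).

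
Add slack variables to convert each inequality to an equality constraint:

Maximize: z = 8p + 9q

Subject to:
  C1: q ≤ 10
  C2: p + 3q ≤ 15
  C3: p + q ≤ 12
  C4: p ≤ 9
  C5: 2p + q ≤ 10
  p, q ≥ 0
max z = 8p + 9q

s.t.
  q + s1 = 10
  p + 3q + s2 = 15
  p + q + s3 = 12
  p + s4 = 9
  2p + q + s5 = 10
  p, q, s1, s2, s3, s4, s5 ≥ 0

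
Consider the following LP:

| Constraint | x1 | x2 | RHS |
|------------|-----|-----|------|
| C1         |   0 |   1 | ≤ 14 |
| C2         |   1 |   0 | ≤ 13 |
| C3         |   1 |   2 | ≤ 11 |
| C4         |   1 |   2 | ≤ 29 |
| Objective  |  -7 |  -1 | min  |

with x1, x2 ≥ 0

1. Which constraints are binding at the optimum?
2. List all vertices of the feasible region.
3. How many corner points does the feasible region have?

1. C3, x2 ≥ 0
2. (0, 0), (11, 0), (0, 5.5)
3. 3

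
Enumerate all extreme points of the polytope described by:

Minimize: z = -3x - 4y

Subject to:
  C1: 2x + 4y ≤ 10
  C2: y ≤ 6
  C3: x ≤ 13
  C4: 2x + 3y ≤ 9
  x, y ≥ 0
Each vertex is the intersection of two constraint boundaries that also satisfies all remaining constraints:
  x = 0 and y = 0 → (0, 0)
  2x + 3y = 9 and y = 0 → (4.5, 0)
  2x + 4y = 10 and 2x + 3y = 9 → (3, 1)
  2x + 4y = 10 and x = 0 → (0, 2.5)

Vertices: (0, 0), (4.5, 0), (3, 1), (0, 2.5)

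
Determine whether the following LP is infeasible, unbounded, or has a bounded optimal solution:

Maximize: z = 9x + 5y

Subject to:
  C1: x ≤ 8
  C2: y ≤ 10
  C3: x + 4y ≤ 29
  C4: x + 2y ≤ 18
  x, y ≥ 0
The point (8, 5) satisfies every constraint, so the LP is feasible; the constraints give x ≤ 8 and y ≤ 10, which with x, y ≥ 0 keep the feasible region inside a bounded box. A feasible, bounded LP attains a finite optimum at a vertex.

Evaluating z = 9x + 5y at each vertex:
  (0, 0): z = 0
  (8, 0): z = 72
  (8, 5): z = 97
  (7, 5.5): z = 90.5
  (0, 7.25): z = 36.25

The LP has an optimal solution: (8, 5) with z = 97.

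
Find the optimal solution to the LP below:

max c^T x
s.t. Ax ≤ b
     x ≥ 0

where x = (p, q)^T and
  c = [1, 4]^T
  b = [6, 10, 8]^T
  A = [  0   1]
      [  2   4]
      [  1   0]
Each vertex is the intersection of two constraint boundaries that also satisfies all remaining constraints:
  p = 0 and q = 0 → (0, 0)
  2p + 4q = 10 and q = 0 → (5, 0)
  2p + 4q = 10 and p = 0 → (0, 2.5)

Evaluating z = p + 4q at each vertex:
  (0, 0): z = 0
  (5, 0): z = 5
  (0, 2.5): z = 10

The maximum is at (0, 2.5) with z = 10.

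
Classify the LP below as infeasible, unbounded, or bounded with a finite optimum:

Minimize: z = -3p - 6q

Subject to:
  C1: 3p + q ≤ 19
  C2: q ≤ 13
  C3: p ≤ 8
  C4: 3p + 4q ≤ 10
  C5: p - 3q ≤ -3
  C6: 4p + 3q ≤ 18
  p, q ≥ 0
The point (0, 2.5) satisfies every constraint, so the LP is feasible; the constraints give p ≤ 8 and q ≤ 13, which with p, q ≥ 0 keep the feasible region inside a bounded box. A feasible, bounded LP attains a finite optimum at a vertex.

Evaluating z = -3p - 6q at each vertex:
  (0, 1): z = -6
  (1.385, 1.462): z = -12.92
  (0, 2.5): z = -15

Feasible with finite optimum z* = -15 at (0, 2.5).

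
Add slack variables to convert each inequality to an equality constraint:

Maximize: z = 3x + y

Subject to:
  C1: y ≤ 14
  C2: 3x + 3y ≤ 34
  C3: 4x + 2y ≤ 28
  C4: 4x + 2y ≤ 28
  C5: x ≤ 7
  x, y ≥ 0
max z = 3x + y

s.t.
  y + s1 = 14
  3x + 3y + s2 = 34
  4x + 2y + s3 = 28
  4x + 2y + s4 = 28
  x + s5 = 7
  x, y, s1, s2, s3, s4, s5 ≥ 0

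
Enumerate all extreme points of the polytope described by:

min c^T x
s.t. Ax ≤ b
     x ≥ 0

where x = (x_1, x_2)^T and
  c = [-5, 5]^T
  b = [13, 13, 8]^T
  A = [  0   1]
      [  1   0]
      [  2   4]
Each vertex is the intersection of two constraint boundaries that also satisfies all remaining constraints:
  x_1 = 0 and x_2 = 0 → (0, 0)
  2x_1 + 4x_2 = 8 and x_2 = 0 → (4, 0)
  2x_1 + 4x_2 = 8 and x_1 = 0 → (0, 2)

Vertices: (0, 0), (4, 0), (0, 2)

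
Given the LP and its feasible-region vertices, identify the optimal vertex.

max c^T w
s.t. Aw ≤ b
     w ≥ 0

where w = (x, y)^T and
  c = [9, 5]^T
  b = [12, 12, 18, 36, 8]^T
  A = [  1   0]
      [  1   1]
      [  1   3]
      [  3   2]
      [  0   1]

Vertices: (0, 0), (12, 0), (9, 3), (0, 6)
Evaluating z = 9x + 5y at each vertex:
  (0, 0): z = 0
  (12, 0): z = 108
  (9, 3): z = 96
  (0, 6): z = 30

The largest value is z = 108, attained at (12, 0).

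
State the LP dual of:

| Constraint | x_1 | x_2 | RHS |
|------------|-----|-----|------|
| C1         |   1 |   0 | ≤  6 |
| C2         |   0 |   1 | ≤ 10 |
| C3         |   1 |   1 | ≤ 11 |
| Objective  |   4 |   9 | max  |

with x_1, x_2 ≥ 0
Minimize: z = 6y1 + 10y2 + 11y3

Subject to:
  C1: -y1 - y3 ≤ -4
  C2: -y2 - y3 ≤ -9
  y1, y2, y3 ≥ 0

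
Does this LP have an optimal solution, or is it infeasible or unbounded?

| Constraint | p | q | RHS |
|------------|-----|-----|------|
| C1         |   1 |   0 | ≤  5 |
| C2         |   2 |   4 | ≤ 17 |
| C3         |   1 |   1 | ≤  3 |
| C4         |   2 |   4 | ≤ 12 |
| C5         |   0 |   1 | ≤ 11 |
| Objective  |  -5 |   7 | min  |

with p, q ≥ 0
The point (3, 0) satisfies every constraint, so the LP is feasible; the constraints give p ≤ 5 and q ≤ 11, which with p, q ≥ 0 keep the feasible region inside a bounded box. A feasible, bounded LP attains a finite optimum at a vertex.

Evaluating z = -5p + 7q at each vertex:
  (0, 0): z = 0
  (3, 0): z = -15
  (0, 3): z = 21

Bounded optimum: z* = -15 at (3, 0).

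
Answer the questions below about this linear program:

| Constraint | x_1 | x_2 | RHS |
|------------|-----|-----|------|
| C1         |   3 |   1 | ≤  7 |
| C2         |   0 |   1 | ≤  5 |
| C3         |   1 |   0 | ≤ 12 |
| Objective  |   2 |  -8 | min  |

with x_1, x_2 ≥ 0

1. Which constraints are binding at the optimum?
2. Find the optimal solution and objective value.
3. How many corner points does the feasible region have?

1. C2, x_1 ≥ 0
2. x_1 = 0, x_2 = 5, z = -40
3. 4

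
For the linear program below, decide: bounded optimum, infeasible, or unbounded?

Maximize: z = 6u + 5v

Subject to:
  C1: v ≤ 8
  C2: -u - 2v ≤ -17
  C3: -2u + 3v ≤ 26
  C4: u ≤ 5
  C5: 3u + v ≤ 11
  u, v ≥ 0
The point (1, 8) satisfies every constraint, so the LP is feasible; the constraints give u ≤ 5 and v ≤ 8, which with u, v ≥ 0 keep the feasible region inside a bounded box. A feasible, bounded LP attains a finite optimum at a vertex.

Evaluating z = 6u + 5v at each vertex:
  (1, 8): z = 46

Feasible with finite optimum z* = 46 at (1, 8).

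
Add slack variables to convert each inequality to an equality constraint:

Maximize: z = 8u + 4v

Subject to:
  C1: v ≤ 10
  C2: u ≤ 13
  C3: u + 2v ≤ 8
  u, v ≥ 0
max z = 8u + 4v

s.t.
  v + s1 = 10
  u + s2 = 13
  u + 2v + s3 = 8
  u, v, s1, s2, s3 ≥ 0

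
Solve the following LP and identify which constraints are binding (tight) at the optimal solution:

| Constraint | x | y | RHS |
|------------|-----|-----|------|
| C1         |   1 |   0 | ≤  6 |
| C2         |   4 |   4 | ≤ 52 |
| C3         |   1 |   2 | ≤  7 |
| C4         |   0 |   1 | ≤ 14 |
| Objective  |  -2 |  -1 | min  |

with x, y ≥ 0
Optimal: x = 6, y = 0.5
Slack at optimum:
  C1: slack = 0 (binding)
  C2: slack = 26
  C3: slack = 0 (binding)
  C4: slack = 13.5
  x ≥ 0: x = 6
  y ≥ 0: y = 0.5
Binding constraints: C1, C3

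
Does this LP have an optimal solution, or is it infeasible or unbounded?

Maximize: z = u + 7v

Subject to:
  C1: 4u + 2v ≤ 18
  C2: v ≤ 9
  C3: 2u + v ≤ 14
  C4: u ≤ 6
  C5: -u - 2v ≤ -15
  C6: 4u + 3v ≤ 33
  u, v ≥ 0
The point (0, 9) satisfies every constraint, so the LP is feasible; the constraints give u ≤ 6 and v ≤ 9, which with u, v ≥ 0 keep the feasible region inside a bounded box. A feasible, bounded LP attains a finite optimum at a vertex.

The LP has an optimal solution: (0, 9) with z = 63.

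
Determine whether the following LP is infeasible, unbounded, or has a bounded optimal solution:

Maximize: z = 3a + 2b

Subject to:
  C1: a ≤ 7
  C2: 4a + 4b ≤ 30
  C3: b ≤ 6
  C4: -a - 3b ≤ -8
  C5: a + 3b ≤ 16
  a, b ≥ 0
The point (7, 0.5) satisfies every constraint, so the LP is feasible; the constraints give a ≤ 7 and b ≤ 6, which with a, b ≥ 0 keep the feasible region inside a bounded box. A feasible, bounded LP attains a finite optimum at a vertex.

Evaluating z = 3a + 2b at each vertex:
  (7, 0.3333): z = 21.67
  (7, 0.5): z = 22
  (3.25, 4.25): z = 18.25
  (0, 5.333): z = 10.67
  (0, 2.667): z = 5.333

Feasible with finite optimum z* = 22 at (7, 0.5).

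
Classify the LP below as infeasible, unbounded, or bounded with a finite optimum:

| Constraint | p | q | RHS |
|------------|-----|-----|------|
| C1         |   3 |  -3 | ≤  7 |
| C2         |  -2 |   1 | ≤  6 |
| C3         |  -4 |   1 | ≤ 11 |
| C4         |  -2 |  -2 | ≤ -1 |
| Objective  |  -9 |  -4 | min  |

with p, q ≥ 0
Feasible point: (0, 1) satisfies every constraint, so the LP is feasible.
Direction d = (1, 1): for each constraint row a, a·d ≤ 0 —
  (3)(1) + (-3)(1) = 0 ≤ 0
  (-2)(1) + (1)(1) = -1 ≤ 0
  (-4)(1) + (1)(1) = -3 ≤ 0
  (-2)(1) + (-2)(1) = -4 ≤ 0
and d ≥ 0, so (0, 1) + t·d stays feasible for every t ≥ 0. Along this ray z = -9p - 4q changes by -13 per unit t, so z → −∞.

Unbounded — the objective can decrease without bound over the feasible region.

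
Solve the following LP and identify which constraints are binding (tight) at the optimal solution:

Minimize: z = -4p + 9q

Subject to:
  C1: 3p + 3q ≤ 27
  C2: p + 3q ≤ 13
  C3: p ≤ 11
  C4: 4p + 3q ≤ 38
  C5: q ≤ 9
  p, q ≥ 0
Optimal: p = 9, q = 0
Slack at optimum:
  C1: slack = 0 (binding)
  C2: slack = 4
  C3: slack = 2
  C4: slack = 2
  C5: slack = 9
  p ≥ 0: p = 9
  q ≥ 0: q = 0 (binding)
Binding constraints: C1, q ≥ 0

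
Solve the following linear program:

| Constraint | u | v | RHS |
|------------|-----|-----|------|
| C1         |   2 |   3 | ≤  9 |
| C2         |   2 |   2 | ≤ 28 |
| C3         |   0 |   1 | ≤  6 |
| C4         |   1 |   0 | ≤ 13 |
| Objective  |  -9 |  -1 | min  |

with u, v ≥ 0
u = 4.5, v = 0, z = -40.5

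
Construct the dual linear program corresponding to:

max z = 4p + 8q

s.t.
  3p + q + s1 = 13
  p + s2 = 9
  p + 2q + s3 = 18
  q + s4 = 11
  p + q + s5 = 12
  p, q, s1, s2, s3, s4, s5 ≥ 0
Minimize: z = 13y1 + 9y2 + 18y3 + 11y4 + 12y5

Subject to:
  C1: -3y1 - y2 - y3 - y5 ≤ -4
  C2: -y1 - 2y3 - y4 - y5 ≤ -8
  y1, y2, y3, y4, y5 ≥ 0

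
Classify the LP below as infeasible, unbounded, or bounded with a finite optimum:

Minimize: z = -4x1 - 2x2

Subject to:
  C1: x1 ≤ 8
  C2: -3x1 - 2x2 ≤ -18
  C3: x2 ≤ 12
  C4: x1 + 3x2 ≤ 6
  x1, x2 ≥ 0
The point (6, 0) satisfies every constraint, so the LP is feasible; the constraints give x1 ≤ 8 and x2 ≤ 12, which with x1, x2 ≥ 0 keep the feasible region inside a bounded box. A feasible, bounded LP attains a finite optimum at a vertex.

Evaluating z = -4x1 - 2x2 at each vertex:
  (6, 0): z = -24

Feasible with finite optimum z* = -24 at (6, 0).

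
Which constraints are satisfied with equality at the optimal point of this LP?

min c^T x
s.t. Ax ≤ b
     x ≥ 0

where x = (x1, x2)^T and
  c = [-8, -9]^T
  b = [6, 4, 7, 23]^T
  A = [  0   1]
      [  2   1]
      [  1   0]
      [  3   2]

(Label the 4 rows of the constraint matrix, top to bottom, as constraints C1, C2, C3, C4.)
Optimal: x1 = 0, x2 = 4
Slack at optimum:
  C1: slack = 2
  C2: slack = 0 (binding)
  C3: slack = 7
  C4: slack = 15
  x1 ≥ 0: x1 = 0 (binding)
  x2 ≥ 0: x2 = 4
Binding constraints: C2, x1 ≥ 0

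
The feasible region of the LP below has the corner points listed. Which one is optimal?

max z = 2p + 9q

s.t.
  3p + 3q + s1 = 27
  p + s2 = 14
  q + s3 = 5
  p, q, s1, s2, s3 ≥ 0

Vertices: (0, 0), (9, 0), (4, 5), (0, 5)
(4, 5) with z = 53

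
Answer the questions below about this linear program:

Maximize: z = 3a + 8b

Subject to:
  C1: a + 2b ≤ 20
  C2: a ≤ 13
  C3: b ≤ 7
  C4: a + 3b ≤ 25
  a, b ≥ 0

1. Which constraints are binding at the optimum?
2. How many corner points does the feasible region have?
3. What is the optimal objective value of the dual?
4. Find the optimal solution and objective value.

1. C1, C4
2. 6
3. 70 (by strong duality, equal to the primal optimum)
4. a = 10, b = 5, z = 70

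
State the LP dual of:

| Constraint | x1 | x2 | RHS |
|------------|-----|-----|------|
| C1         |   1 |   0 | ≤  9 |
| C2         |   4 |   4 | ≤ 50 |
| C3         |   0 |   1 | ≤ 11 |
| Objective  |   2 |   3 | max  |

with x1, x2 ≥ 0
Minimize: z = 9y1 + 50y2 + 11y3

Subject to:
  C1: -y1 - 4y2 ≤ -2
  C2: -4y2 - y3 ≤ -3
  y1, y2, y3 ≥ 0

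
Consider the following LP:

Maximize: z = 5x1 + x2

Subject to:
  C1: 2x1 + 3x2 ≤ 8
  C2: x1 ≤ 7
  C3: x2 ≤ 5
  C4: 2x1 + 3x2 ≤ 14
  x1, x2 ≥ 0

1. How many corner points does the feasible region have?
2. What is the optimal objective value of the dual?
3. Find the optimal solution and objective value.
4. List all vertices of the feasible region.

1. 3
2. 20 (by strong duality, equal to the primal optimum)
3. x1 = 4, x2 = 0, z = 20
4. (0, 0), (4, 0), (0, 2.667)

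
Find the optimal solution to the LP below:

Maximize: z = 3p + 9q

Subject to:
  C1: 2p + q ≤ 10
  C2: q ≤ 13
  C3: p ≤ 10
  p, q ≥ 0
Each vertex is the intersection of two constraint boundaries that also satisfies all remaining constraints:
  p = 0 and q = 0 → (0, 0)
  2p + q = 10 and q = 0 → (5, 0)
  2p + q = 10 and p = 0 → (0, 10)

Evaluating z = 3p + 9q at each vertex:
  (0, 0): z = 0
  (5, 0): z = 15
  (0, 10): z = 90

The maximum is at (0, 10) with z = 90.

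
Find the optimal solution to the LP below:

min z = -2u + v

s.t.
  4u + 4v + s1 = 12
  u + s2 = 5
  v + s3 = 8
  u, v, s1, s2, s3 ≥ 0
Each vertex is the intersection of two constraint boundaries that also satisfies all remaining constraints:
  u = 0 and v = 0 → (0, 0)
  4u + 4v = 12 and v = 0 → (3, 0)
  4u + 4v = 12 and u = 0 → (0, 3)

Evaluating z = -2u + v at each vertex:
  (0, 0): z = 0
  (3, 0): z = -6
  (0, 3): z = 3

The minimum is at (3, 0) with z = -6.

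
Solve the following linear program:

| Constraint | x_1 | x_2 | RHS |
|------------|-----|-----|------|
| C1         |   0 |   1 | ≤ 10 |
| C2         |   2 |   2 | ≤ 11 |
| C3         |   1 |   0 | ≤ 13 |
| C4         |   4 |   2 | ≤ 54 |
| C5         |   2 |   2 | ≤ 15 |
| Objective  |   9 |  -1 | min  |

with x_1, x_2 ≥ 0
x_1 = 0, x_2 = 5.5, z = -5.5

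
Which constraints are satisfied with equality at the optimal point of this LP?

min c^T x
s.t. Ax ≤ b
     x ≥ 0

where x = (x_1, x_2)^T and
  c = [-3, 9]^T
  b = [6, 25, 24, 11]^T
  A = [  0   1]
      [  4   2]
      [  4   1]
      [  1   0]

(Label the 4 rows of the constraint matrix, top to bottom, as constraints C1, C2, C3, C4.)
Optimal: x_1 = 6, x_2 = 0
Slack at optimum:
  C1: slack = 6
  C2: slack = 1
  C3: slack = 0 (binding)
  C4: slack = 5
  x_1 ≥ 0: x_1 = 6
  x_2 ≥ 0: x_2 = 0 (binding)
Binding constraints: C3, x_2 ≥ 0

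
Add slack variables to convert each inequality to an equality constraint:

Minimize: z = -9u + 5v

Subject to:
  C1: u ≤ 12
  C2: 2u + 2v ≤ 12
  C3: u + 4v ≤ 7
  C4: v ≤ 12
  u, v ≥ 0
min z = -9u + 5v

s.t.
  u + s1 = 12
  2u + 2v + s2 = 12
  u + 4v + s3 = 7
  v + s4 = 12
  u, v, s1, s2, s3, s4 ≥ 0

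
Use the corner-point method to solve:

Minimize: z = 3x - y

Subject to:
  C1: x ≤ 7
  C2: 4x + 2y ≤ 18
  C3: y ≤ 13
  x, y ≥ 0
x = 0, y = 9, z = -9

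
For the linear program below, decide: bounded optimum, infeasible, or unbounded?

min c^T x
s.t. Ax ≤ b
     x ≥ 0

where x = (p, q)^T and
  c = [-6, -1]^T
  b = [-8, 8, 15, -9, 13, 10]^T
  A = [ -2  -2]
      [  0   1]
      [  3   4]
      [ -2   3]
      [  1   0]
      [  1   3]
The point (5, 0) satisfies every constraint, so the LP is feasible; the constraints give p ≤ 13 and q ≤ 8, which with p, q ≥ 0 keep the feasible region inside a bounded box. A feasible, bounded LP attains a finite optimum at a vertex.

Bounded optimum: z* = -30 at (5, 0).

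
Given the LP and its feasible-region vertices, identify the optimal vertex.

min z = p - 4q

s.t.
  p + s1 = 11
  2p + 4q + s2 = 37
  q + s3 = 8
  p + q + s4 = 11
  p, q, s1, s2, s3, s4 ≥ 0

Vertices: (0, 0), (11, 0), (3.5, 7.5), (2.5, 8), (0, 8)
(0, 8) with z = -32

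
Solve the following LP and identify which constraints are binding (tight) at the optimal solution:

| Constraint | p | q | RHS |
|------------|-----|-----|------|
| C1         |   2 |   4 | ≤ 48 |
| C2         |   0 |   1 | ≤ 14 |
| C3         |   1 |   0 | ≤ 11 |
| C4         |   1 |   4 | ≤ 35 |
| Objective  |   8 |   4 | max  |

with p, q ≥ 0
Optimal: p = 11, q = 6
Slack at optimum:
  C1: slack = 2
  C2: slack = 8
  C3: slack = 0 (binding)
  C4: slack = 0 (binding)
  p ≥ 0: p = 11
  q ≥ 0: q = 6
Binding constraints: C3, C4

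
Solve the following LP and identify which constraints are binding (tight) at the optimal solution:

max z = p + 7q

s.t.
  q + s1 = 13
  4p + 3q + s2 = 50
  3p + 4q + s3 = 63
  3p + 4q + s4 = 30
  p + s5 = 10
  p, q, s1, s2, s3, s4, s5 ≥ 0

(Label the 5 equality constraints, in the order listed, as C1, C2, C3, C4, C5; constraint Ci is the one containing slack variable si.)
Optimal: p = 0, q = 7.5
Slack at optimum:
  C1: slack = 5.5
  C2: slack = 27.5
  C3: slack = 33
  C4: slack = 0 (binding)
  C5: slack = 10
  p ≥ 0: p = 0 (binding)
  q ≥ 0: q = 7.5
Binding constraints: C4, p ≥ 0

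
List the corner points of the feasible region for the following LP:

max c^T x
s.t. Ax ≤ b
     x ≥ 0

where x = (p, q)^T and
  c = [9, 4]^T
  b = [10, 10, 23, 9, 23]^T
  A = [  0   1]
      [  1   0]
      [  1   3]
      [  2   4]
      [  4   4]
Each vertex is the intersection of two constraint boundaries that also satisfies all remaining constraints:
  p = 0 and q = 0 → (0, 0)
  2p + 4q = 9 and q = 0 → (4.5, 0)
  2p + 4q = 9 and p = 0 → (0, 2.25)

Vertices: (0, 0), (4.5, 0), (0, 2.25)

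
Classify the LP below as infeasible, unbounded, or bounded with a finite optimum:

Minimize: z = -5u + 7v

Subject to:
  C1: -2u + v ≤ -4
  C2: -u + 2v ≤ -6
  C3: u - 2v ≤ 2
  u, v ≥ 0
C3 requires u - 2v ≤ 2, while C2 (-u + 2v ≤ -6) is equivalent to u - 2v ≥ 6. Together they would need 6 ≤ u - 2v ≤ 2, which is impossible since 6 > 2. No point satisfies all constraints.

Infeasible — the constraint set is empty.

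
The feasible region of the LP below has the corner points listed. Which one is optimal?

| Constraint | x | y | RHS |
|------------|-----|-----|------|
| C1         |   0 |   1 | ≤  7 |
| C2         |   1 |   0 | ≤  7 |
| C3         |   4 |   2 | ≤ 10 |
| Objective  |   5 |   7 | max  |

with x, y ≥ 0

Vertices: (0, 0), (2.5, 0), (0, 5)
Evaluating z = 5x + 7y at each vertex:
  (0, 0): z = 0
  (2.5, 0): z = 12.5
  (0, 5): z = 35

The largest value is z = 35, attained at (0, 5).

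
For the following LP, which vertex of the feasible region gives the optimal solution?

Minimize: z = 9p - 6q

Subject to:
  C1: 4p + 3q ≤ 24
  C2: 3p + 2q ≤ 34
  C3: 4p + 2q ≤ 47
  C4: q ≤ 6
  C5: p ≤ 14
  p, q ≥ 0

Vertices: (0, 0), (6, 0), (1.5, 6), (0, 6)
(0, 6) with z = -36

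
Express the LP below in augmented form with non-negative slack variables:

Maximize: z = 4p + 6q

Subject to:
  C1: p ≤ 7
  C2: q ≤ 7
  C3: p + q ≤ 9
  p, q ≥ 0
max z = 4p + 6q

s.t.
  p + s1 = 7
  q + s2 = 7
  p + q + s3 = 9
  p, q, s1, s2, s3 ≥ 0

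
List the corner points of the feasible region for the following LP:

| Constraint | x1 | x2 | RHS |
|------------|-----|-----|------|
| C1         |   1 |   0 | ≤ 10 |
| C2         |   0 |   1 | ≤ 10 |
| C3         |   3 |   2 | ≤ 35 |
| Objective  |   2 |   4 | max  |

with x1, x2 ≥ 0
Each vertex is the intersection of two constraint boundaries that also satisfies all remaining constraints:
  x1 = 0 and x2 = 0 → (0, 0)
  x1 = 10 and x2 = 0 → (10, 0)
  x1 = 10 and 3x1 + 2x2 = 35 → (10, 2.5)
  x2 = 10 and 3x1 + 2x2 = 35 → (5, 10)
  x2 = 10 and x1 = 0 → (0, 10)

Vertices: (0, 0), (10, 0), (10, 2.5), (5, 10), (0, 10)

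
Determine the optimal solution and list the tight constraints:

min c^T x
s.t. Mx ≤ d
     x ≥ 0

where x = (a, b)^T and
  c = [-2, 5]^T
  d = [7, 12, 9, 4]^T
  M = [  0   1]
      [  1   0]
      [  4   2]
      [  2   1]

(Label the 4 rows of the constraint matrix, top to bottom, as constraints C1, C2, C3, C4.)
Optimal: a = 2, b = 0
Slack at optimum:
  C1: slack = 7
  C2: slack = 10
  C3: slack = 1
  C4: slack = 0 (binding)
  a ≥ 0: a = 2
  b ≥ 0: b = 0 (binding)
Binding constraints: C4, b ≥ 0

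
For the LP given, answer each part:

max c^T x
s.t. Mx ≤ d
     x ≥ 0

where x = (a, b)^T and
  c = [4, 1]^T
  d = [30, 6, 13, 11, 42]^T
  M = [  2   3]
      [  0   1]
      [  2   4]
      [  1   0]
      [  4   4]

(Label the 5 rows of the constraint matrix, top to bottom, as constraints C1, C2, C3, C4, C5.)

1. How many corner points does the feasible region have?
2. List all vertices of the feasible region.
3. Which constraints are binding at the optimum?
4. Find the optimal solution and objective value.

1. 3
2. (0, 0), (6.5, 0), (0, 3.25)
3. C3, b ≥ 0
4. a = 6.5, b = 0, z = 26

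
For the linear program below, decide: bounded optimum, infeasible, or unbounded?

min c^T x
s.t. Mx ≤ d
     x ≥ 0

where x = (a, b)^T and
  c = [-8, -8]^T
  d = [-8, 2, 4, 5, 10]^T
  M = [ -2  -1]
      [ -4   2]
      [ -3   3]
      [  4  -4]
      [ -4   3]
Feasible point: (3, 2) satisfies every constraint, so the LP is feasible.
Direction d = (1, 1): for each constraint row a, a·d ≤ 0 —
  (-2)(1) + (-1)(1) = -3 ≤ 0
  (-4)(1) + (2)(1) = -2 ≤ 0
  (-3)(1) + (3)(1) = 0 ≤ 0
  (4)(1) + (-4)(1) = 0 ≤ 0
  (-4)(1) + (3)(1) = -1 ≤ 0
and d ≥ 0, so (3, 2) + t·d stays feasible for every t ≥ 0. Along this ray z = -8a - 8b changes by -16 per unit t, so z → −∞.

The LP is unbounded; z can be made arbitrarily small.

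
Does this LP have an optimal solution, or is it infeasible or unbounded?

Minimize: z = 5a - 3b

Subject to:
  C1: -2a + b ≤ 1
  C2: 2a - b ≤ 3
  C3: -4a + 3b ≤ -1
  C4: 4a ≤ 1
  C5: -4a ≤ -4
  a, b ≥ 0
C4 requires 4a ≤ 1, while C5 (-4a ≤ -4) is equivalent to 4a ≥ 4. Together they would need 4 ≤ 4a ≤ 1, which is impossible since 4 > 1. No point satisfies all constraints.

Infeasible: no point satisfies all constraints simultaneously.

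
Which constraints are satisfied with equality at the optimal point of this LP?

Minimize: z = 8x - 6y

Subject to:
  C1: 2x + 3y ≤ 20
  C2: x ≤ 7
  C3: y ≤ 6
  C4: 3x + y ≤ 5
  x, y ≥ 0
Optimal: x = 0, y = 5
Slack at optimum:
  C1: slack = 5
  C2: slack = 7
  C3: slack = 1
  C4: slack = 0 (binding)
  x ≥ 0: x = 0 (binding)
  y ≥ 0: y = 5
Binding constraints: C4, x ≥ 0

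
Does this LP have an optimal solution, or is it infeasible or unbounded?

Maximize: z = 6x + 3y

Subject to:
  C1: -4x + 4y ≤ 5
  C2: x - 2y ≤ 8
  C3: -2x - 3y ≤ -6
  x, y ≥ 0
Feasible point: (1, 2) satisfies every constraint, so the LP is feasible.
Direction d = (1, 1): for each constraint row a, a·d ≤ 0 —
  (-4)(1) + (4)(1) = 0 ≤ 0
  (1)(1) + (-2)(1) = -1 ≤ 0
  (-2)(1) + (-3)(1) = -5 ≤ 0
and d ≥ 0, so (1, 2) + t·d stays feasible for every t ≥ 0. Along this ray z = 6x + 3y changes by 9 per unit t, so z → +∞.

Unbounded — the objective can increase without bound over the feasible region.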